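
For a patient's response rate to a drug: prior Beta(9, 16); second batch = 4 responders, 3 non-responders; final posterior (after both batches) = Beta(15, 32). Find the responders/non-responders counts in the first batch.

Sequential conjugate updates are equivalent to a single update on the pooled data, so total successes = posterior α − prior α and total failures = posterior β − prior β.
Total across both batches: 15−9=6 responders, 32−16=16 non-responders.
Subtract the second batch: 6−4=2 responders and 16−3=13 non-responders.

2 responders and 13 non-responders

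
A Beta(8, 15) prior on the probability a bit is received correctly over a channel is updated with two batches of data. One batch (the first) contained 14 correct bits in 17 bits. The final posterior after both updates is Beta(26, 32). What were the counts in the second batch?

Because Beta–binomial updating is additive in the counts, the combined data contributed (α_post−α_prior, β_post−β_prior) successes and failures.
Total across both batches: 26−8=18 correct bits, 32−15=17 errors.
Subtract the first batch: 18−14=4 correct bits and 17−3=14 errors.

4 correct bits and 14 errors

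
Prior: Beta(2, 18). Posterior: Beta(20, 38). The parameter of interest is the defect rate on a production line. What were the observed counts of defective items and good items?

18 defective items and 20 good items

Under Beta–binomial conjugacy the posterior parameters are (α+s, β+f).
So s = 20 − 2 = 18 and f = 38 − 18 = 20.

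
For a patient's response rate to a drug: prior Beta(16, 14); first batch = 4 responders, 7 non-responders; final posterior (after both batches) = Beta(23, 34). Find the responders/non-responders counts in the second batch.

3 responders and 13 non-responders

Sequential conjugate updates are equivalent to a single update on the pooled data, so total successes = posterior α − prior α and total failures = posterior β − prior β.
Total across both batches: 23−16=7 responders, 34−14=20 non-responders.
Subtract the first batch: 7−4=3 responders and 20−7=13 non-responders.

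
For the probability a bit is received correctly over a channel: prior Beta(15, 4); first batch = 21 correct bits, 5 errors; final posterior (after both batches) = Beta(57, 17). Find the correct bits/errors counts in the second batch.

Sequential conjugate updates are equivalent to a single update on the pooled data, so total successes = posterior α − prior α and total failures = posterior β − prior β.
Total across both batches: 57−15=42 correct bits, 17−4=13 errors.
Subtract the first batch: 42−21=21 correct bits and 13−5=8 errors.

21 correct bits and 8 errors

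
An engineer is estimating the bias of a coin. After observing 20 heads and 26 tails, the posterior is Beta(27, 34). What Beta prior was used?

Beta(7, 8)

Beta is conjugate to the binomial likelihood: posterior = Beta(a+s, b+f).
Subtract the data counts: 27−20=7, 34−26=8.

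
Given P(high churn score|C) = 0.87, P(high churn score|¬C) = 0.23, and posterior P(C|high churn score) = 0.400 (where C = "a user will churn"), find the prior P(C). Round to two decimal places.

Bayes' rule in odds form gives O(C|E) = O(C)·[P(E|C)/P(E|¬C)], hence O(C) = O(C|E)/LR.
Posterior odds = 0.400/(1−0.400) = 0.6667. LR = 0.87/0.23 = 3.7826.
Prior odds = 0.6667/3.7826 = 0.1763, so P(C) = 0.1763/(1+0.1763) ≈ 0.15.

P(C) = 0.15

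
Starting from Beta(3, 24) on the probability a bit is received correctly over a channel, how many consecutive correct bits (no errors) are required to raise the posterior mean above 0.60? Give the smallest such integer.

k = 34

After k correct bits and 0 errors the posterior is Beta(3+k, 24), with mean (3+k)/(3+24+k).
Set (3+k)/(27+k) > 0.60 and solve: k > (0.60·27 − 3)/(1 − 0.60) = 33.000.
The smallest integer exceeding 33.000 is 34, and checking k=34: (37)/(61) = 0.6066 > 0.60.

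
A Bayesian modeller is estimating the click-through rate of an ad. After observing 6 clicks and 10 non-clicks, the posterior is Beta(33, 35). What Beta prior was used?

A Beta(α, β) prior with s successes and f failures in binomial data gives a Beta(α+s, β+f) posterior.
Subtract the data counts: 33−6=27, 35−10=25.

Beta(27, 25)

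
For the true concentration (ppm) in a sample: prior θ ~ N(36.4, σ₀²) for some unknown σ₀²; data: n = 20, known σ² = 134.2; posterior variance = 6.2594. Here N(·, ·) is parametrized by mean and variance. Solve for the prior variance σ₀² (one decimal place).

Posterior precision equals prior precision plus data precision: 1/σ_n² = 1/σ₀² + n/σ².
So 1/σ₀² = 1/6.2594 − 20/134.2 = 0.159760 − 0.149031 = 0.010729.
Hence σ₀² = 1/0.010729 ≈ 93.2.

σ₀² = 93.2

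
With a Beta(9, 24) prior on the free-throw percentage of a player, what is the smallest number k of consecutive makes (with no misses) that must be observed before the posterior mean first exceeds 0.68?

k = 43

After k makes and 0 misses the posterior is Beta(9+k, 24), with mean (9+k)/(9+24+k).
Set (9+k)/(33+k) > 0.68 and solve: k > (0.68·33 − 9)/(1 − 0.68) = 42.000.
The smallest integer exceeding 42.000 is 43.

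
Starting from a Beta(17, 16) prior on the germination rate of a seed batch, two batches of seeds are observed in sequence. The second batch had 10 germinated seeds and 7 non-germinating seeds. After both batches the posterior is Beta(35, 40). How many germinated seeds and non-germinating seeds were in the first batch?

8 germinated seeds and 17 non-germinating seeds

Because Beta–binomial updating is additive in the counts, the combined data contributed (α_post−α_prior, β_post−β_prior) successes and failures.
Total across both batches: 35−17=18 germinated seeds, 40−16=24 non-germinating seeds.
Subtract the second batch: 18−10=8 germinated seeds and 24−7=17 non-germinating seeds.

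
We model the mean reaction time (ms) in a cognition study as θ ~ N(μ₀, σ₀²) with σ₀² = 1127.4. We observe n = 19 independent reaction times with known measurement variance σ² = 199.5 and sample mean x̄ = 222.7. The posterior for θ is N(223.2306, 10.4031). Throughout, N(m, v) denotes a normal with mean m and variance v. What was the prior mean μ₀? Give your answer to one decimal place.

μ₀ = 280.2

The posterior mean is a precision-weighted average: μ_n = (τ₀μ₀ + τ_data·x̄)/(τ₀+τ_data), with τ₀=1/σ₀² and τ_data=n/σ².
Here τ₀ = 1/1127.4 = 0.000887 and τ_data = 19/199.5 = 0.095238, so τ_n = 0.096125.
Rearranging for μ₀: μ₀ = (μ_n·τ_n − τ_data·x̄)/τ₀ = (223.2306·0.096125 − 0.095238·222.7) / 0.000887 = 0.248539/0.000887 ≈ 280.2.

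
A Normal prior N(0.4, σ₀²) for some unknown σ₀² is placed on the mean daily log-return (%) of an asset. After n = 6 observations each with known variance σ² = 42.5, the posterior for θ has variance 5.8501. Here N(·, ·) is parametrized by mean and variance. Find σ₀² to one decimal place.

For the Normal–Normal model with known σ², precisions add: τ_n = τ₀ + n/σ².
So 1/σ₀² = 1/5.8501 − 6/42.5 = 0.170937 − 0.141176 = 0.029761.
Hence σ₀² = 1/0.029761 ≈ 33.6.

σ₀² = 33.6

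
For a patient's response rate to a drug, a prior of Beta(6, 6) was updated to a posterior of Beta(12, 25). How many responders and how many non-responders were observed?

6 responders and 19 non-responders

Under Beta–binomial conjugacy the posterior parameters are (α+s, β+f).
So s = 12 − 6 = 6 and f = 25 − 6 = 19.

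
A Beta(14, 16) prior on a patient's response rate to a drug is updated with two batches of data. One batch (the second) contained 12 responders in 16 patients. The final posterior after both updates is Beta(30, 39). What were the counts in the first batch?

Because Beta–binomial updating is additive in the counts, the combined data contributed (α_post−α_prior, β_post−β_prior) successes and failures.
Total across both batches: 30−14=16 responders, 39−16=23 non-responders.
Subtract the second batch: 16−12=4 responders and 23−4=19 non-responders.

4 responders and 19 non-responders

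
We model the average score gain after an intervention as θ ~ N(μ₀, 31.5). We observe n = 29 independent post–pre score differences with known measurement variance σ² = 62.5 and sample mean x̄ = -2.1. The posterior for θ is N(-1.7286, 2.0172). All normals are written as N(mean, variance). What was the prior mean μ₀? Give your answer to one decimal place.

μ₀ = 3.7

The posterior mean is a precision-weighted average: μ_n = (τ₀μ₀ + τ_data·x̄)/(τ₀+τ_data), with τ₀=1/σ₀² and τ_data=n/σ².
Here τ₀ = 1/31.5 = 0.031746 and τ_data = 29/62.5 = 0.464000, so τ_n = 0.495746.
Rearranging for μ₀: μ₀ = (μ_n·τ_n − τ_data·x̄)/τ₀ = (-1.7286·0.495746 − 0.464000·-2.1) / 0.031746 = 0.117453/0.031746 ≈ 3.7.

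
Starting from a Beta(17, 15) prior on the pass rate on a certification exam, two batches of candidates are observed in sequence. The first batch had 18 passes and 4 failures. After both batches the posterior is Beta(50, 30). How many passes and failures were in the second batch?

Sequential conjugate updates are equivalent to a single update on the pooled data, so total successes = posterior α − prior α and total failures = posterior β − prior β.
Total across both batches: 50−17=33 passes, 30−15=15 failures.
Subtract the first batch: 33−18=15 passes and 15−4=11 failures.

15 passes and 11 failures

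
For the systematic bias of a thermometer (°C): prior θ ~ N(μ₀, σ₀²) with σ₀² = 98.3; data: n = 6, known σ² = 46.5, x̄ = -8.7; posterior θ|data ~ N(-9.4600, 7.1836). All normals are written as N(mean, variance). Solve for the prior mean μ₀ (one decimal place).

With known observation variance, the Normal–Normal posterior has precision τ_n = τ₀ + n/σ² and mean μ_n = (τ₀μ₀ + (n/σ²)x̄)/τ_n.
Here τ₀ = 1/98.3 = 0.010173 and τ_data = 6/46.5 = 0.129032, so τ_n = 0.139205.
Rearranging for μ₀: μ₀ = (μ_n·τ_n − τ_data·x̄)/τ₀ = (-9.4600·0.139205 − 0.129032·-8.7) / 0.010173 = -0.194301/0.010173 ≈ -19.1.

μ₀ = -19.1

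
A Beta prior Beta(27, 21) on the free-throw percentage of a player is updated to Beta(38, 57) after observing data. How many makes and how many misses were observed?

Beta is conjugate to the binomial likelihood: posterior = Beta(a+s, b+f).
So s = 38 − 27 = 11 and f = 57 − 21 = 36.

11 makes and 36 misses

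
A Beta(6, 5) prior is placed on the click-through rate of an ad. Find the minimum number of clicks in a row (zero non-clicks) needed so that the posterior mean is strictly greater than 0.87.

k = 28

After k clicks and 0 non-clicks the posterior is Beta(6+k, 5), with mean (6+k)/(6+5+k).
Set (6+k)/(11+k) > 0.87 and solve: k > (0.87·11 − 6)/(1 − 0.87) = 27.462.
The smallest integer exceeding 27.462 is 28.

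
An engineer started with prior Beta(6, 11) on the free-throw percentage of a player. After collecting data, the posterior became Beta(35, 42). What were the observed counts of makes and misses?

29 makes and 31 misses

Under Beta–binomial conjugacy the posterior parameters are (α+s, β+f).
So s = 35 − 6 = 29 and f = 42 − 11 = 31.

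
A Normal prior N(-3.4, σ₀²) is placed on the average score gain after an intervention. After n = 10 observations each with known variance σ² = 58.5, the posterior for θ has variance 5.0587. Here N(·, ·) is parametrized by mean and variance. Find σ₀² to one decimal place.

Posterior precision equals prior precision plus data precision: 1/σ_n² = 1/σ₀² + n/σ².
So 1/σ₀² = 1/5.0587 − 10/58.5 = 0.197679 − 0.170940 = 0.026739.
Hence σ₀² = 1/0.026739 ≈ 37.4.

σ₀² = 37.4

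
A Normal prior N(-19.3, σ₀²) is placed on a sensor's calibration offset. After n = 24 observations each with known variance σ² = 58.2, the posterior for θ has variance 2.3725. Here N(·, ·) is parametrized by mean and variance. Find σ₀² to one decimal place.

σ₀² = 109.6

Posterior precision equals prior precision plus data precision: 1/σ_n² = 1/σ₀² + n/σ².
So 1/σ₀² = 1/2.3725 − 24/58.2 = 0.421496 − 0.412371 = 0.009125.
Hence σ₀² = 1/0.009125 ≈ 109.6.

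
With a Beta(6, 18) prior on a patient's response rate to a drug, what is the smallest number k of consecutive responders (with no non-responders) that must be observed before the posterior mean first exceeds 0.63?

k = 25

After k responders and 0 non-responders the posterior is Beta(6+k, 18), with mean (6+k)/(6+18+k).
Set (6+k)/(24+k) > 0.63 and solve: k > (0.63·24 − 6)/(1 − 0.63) = 24.649.
The smallest integer exceeding 24.649 is 25.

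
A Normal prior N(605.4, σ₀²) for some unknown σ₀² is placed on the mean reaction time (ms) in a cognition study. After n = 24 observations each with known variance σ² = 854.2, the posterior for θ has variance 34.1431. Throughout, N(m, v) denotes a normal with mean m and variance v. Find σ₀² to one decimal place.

σ₀² = 838.9

For the Normal–Normal model with known σ², precisions add: τ_n = τ₀ + n/σ².
So 1/σ₀² = 1/34.1431 − 24/854.2 = 0.029288 − 0.028096 = 0.001192.
Hence σ₀² = 1/0.001192 ≈ 838.9.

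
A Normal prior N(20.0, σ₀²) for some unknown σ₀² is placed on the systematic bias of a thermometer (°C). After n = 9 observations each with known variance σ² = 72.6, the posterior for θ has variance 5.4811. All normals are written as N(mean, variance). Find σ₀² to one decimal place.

σ₀² = 17.1

For the Normal–Normal model with known σ², precisions add: τ_n = τ₀ + n/σ².
So 1/σ₀² = 1/5.4811 − 9/72.6 = 0.182445 − 0.123967 = 0.058478.
Hence σ₀² = 1/0.058478 ≈ 17.1.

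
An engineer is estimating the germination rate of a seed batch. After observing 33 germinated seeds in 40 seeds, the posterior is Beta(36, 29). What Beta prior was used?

Beta(3, 22)

A Beta(α, β) prior with s successes and f failures in binomial data gives a Beta(α+s, β+f) posterior.
So α = 36 − 33 = 3 and β = 29 − 7 = 22.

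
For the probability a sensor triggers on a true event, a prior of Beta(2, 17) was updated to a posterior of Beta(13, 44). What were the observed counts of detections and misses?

11 detections and 27 misses

A Beta(α, β) prior with s successes and f failures in binomial data gives a Beta(α+s, β+f) posterior.
Match parameters: s=13−2=11, f=44−17=27.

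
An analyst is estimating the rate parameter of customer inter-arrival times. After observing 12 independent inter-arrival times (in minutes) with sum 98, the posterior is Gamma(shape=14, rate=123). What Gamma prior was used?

Gamma(shape=2, rate=25)

Gamma–exponential conjugacy: posterior shape = α + n, posterior rate = β + Σtᵢ.
So α = 14 − 12 = 2 and β = 123 − 98 = 25.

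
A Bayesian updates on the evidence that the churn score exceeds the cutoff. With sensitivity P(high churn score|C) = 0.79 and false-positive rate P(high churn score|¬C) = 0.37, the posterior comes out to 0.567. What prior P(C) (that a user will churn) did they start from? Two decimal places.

P(C) = 0.38

In odds form, posterior odds = prior odds × likelihood ratio, so prior odds = posterior odds ÷ LR.
Posterior odds = 0.567/(1−0.567) = 1.3095. LR = 0.79/0.37 = 2.1351.
Prior odds = 1.3095/2.1351 = 0.6133, so P(C) = 0.6133/(1+0.6133) ≈ 0.38.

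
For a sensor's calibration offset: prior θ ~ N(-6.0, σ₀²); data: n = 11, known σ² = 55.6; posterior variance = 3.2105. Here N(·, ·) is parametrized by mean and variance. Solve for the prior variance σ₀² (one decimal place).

Posterior precision equals prior precision plus data precision: 1/σ_n² = 1/σ₀² + n/σ².
So 1/σ₀² = 1/3.2105 − 11/55.6 = 0.311478 − 0.197842 = 0.113636.
Hence σ₀² = 1/0.113636 ≈ 8.8.

σ₀² = 8.8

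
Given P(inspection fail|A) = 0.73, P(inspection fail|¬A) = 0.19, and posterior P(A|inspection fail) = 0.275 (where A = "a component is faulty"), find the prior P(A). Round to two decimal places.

P(A) = 0.09

Bayes' rule in odds form gives O(A|E) = O(A)·[P(E|A)/P(E|¬A)], hence O(A) = O(A|E)/LR.
Posterior odds = 0.275/(1−0.275) = 0.3793. LR = 0.73/0.19 = 3.8421.
Prior odds = 0.3793/3.8421 = 0.0987, so P(A) = 0.0987/(1+0.0987) ≈ 0.09.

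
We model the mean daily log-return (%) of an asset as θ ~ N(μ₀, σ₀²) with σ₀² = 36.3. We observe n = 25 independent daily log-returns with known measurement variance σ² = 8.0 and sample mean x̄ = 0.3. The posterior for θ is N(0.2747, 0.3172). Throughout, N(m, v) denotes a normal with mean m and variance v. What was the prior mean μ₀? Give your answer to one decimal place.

μ₀ = -2.6

The posterior mean is a precision-weighted average: μ_n = (τ₀μ₀ + τ_data·x̄)/(τ₀+τ_data), with τ₀=1/σ₀² and τ_data=n/σ².
Here τ₀ = 1/36.3 = 0.027548 and τ_data = 25/8.0 = 3.125000, so τ_n = 3.152548.
Rearranging for μ₀: μ₀ = (μ_n·τ_n − τ_data·x̄)/τ₀ = (0.2747·3.152548 − 3.125000·0.3) / 0.027548 = -0.071495/0.027548 ≈ -2.6.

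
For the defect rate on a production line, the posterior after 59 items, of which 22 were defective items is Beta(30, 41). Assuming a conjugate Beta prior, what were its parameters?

Beta(8, 4)

Under Beta–binomial conjugacy the posterior parameters are (a+s, b+f).
So a = 30 − 22 = 8 and b = 41 − 37 = 4.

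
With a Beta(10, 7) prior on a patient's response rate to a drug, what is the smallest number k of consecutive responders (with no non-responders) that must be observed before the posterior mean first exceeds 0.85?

k = 30

After k responders and 0 non-responders the posterior is Beta(10+k, 7), with mean (10+k)/(10+7+k).
Set (10+k)/(17+k) > 0.85 and solve: k > (0.85·17 − 10)/(1 − 0.85) = 29.667.
The smallest integer exceeding 29.667 is 30.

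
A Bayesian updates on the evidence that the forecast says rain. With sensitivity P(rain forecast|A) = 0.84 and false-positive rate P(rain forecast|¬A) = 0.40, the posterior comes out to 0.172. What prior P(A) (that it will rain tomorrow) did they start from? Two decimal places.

P(A) = 0.09

In odds form, posterior odds = prior odds × likelihood ratio, so prior odds = posterior odds ÷ LR.
Posterior odds = 0.172/(1−0.172) = 0.2077. LR = 0.84/0.40 = 2.1000.
Prior odds = 0.2077/2.1000 = 0.0989, so P(A) = 0.0989/(1+0.0989) ≈ 0.09.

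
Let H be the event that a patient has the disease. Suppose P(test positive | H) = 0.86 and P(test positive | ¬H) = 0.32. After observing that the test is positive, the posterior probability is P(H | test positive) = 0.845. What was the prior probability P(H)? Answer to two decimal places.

Bayes' rule in odds form gives O(H|E) = O(H)·[P(E|H)/P(E|¬H)], hence O(H) = O(H|E)/LR.
Posterior odds = 0.845/(1−0.845) = 5.4516. LR = 0.86/0.32 = 2.6875.
Prior odds = 5.4516/2.6875 = 2.0285, so P(H) = 2.0285/(1+2.0285) ≈ 0.67.

P(H) = 0.67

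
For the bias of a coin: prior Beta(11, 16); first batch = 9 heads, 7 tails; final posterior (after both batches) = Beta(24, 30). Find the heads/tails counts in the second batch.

4 heads and 7 tails

Because Beta–binomial updating is additive in the counts, the combined data contributed (α_post−α_prior, β_post−β_prior) successes and failures.
Total across both batches: 24−11=13 heads, 30−16=14 tails.
Subtract the first batch: 13−9=4 heads and 14−7=7 tails.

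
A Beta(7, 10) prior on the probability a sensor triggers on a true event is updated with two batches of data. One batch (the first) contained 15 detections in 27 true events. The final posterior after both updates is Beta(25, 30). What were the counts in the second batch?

3 detections and 8 misses

Because Beta–binomial updating is additive in the counts, the combined data contributed (α_post−α_prior, β_post−β_prior) successes and failures.
Total across both batches: 25−7=18 detections, 30−10=20 misses.
Subtract the first batch: 18−15=3 detections and 20−12=8 misses.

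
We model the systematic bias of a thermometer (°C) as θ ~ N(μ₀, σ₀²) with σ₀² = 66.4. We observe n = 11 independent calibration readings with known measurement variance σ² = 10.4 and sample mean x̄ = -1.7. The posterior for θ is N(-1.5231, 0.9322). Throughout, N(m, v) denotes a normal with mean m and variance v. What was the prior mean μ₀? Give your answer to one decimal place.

The posterior mean is a precision-weighted average: μ_n = (τ₀μ₀ + τ_data·x̄)/(τ₀+τ_data), with τ₀=1/σ₀² and τ_data=n/σ².
Here τ₀ = 1/66.4 = 0.015060 and τ_data = 11/10.4 = 1.057692, so τ_n = 1.072752.
Rearranging for μ₀: μ₀ = (μ_n·τ_n − τ_data·x̄)/τ₀ = (-1.5231·1.072752 − 1.057692·-1.7) / 0.015060 = 0.164168/0.015060 ≈ 10.9.

μ₀ = 10.9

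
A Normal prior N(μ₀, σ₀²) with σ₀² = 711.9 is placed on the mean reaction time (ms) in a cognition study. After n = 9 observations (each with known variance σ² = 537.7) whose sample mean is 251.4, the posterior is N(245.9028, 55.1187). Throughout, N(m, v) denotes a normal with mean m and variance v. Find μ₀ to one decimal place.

μ₀ = 180.4

The posterior mean is a precision-weighted average: μ_n = (τ₀μ₀ + τ_data·x̄)/(τ₀+τ_data), with τ₀=1/σ₀² and τ_data=n/σ².
Here τ₀ = 1/711.9 = 0.001405 and τ_data = 9/537.7 = 0.016738, so τ_n = 0.018143.
Rearranging for μ₀: μ₀ = (μ_n·τ_n − τ_data·x̄)/τ₀ = (245.9028·0.018143 − 0.016738·251.4) / 0.001405 = 0.253481/0.001405 ≈ 180.4.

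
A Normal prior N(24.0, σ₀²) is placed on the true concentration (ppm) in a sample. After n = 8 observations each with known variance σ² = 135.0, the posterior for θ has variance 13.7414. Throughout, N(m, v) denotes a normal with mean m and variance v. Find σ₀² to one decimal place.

For the Normal–Normal model with known σ², precisions add: τ_n = τ₀ + n/σ².
So 1/σ₀² = 1/13.7414 − 8/135.0 = 0.072773 − 0.059259 = 0.013514.
Hence σ₀² = 1/0.013514 ≈ 74.0.

σ₀² = 74.0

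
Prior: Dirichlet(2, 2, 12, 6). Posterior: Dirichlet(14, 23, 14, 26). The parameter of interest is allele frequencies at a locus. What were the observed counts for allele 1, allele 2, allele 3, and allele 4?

counts (12, 21, 2, 20)

For a Dirichlet(α) prior with multinomial counts c, the posterior is Dirichlet(α + c) componentwise.
Counts are posterior − prior componentwise: 14−2=12, 23−2=21, 14−12=2, 26−6=20.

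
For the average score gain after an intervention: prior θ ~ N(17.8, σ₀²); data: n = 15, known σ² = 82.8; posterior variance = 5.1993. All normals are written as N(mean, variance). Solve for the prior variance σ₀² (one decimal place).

σ₀² = 89.5

Posterior precision equals prior precision plus data precision: 1/σ_n² = 1/σ₀² + n/σ².
So 1/σ₀² = 1/5.1993 − 15/82.8 = 0.192334 − 0.181159 = 0.011175.
Hence σ₀² = 1/0.011175 ≈ 89.5.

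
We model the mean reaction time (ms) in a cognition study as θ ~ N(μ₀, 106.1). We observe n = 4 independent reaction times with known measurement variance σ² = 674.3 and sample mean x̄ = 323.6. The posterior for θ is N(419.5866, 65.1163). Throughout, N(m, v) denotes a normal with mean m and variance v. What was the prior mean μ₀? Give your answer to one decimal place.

μ₀ = 480.0

The posterior mean is a precision-weighted average: μ_n = (τ₀μ₀ + τ_data·x̄)/(τ₀+τ_data), with τ₀=1/σ₀² and τ_data=n/σ².
Here τ₀ = 1/106.1 = 0.009425 and τ_data = 4/674.3 = 0.005932, so τ_n = 0.015357.
Rearranging for μ₀: μ₀ = (μ_n·τ_n − τ_data·x̄)/τ₀ = (419.5866·0.015357 − 0.005932·323.6) / 0.009425 = 4.523996/0.009425 ≈ 480.0.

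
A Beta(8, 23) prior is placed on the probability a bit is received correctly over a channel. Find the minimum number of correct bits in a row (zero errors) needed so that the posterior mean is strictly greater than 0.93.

k = 298

After k correct bits and 0 errors the posterior is Beta(8+k, 23), with mean (8+k)/(8+23+k).
Set (8+k)/(31+k) > 0.93 and solve: k > (0.93·31 − 8)/(1 − 0.93) = 297.571.
The smallest integer exceeding 297.571 is 298, and checking k=298: (306)/(329) = 0.9301 > 0.93.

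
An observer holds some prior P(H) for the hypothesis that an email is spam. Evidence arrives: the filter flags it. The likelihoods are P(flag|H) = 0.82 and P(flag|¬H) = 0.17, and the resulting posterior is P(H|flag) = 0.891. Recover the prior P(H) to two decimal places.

P(H) = 0.63

In odds form, posterior odds = prior odds × likelihood ratio, so prior odds = posterior odds ÷ LR.
Posterior odds = 0.891/(1−0.891) = 8.1743. LR = 0.82/0.17 = 4.8235.
Prior odds = 8.1743/4.8235 = 1.6947, so P(H) = 1.6947/(1+1.6947) ≈ 0.63.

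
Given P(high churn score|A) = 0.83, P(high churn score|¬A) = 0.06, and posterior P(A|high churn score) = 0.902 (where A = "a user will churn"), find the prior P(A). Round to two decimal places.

Bayes' rule in odds form gives O(A|E) = O(A)·[P(E|A)/P(E|¬A)], hence O(A) = O(A|E)/LR.
Posterior odds = 0.902/(1−0.902) = 9.2041. LR = 0.83/0.06 = 13.8333.
Prior odds = 9.2041/13.8333 = 0.6654, so P(A) = 0.6654/(1+0.6654) ≈ 0.40.

P(A) = 0.40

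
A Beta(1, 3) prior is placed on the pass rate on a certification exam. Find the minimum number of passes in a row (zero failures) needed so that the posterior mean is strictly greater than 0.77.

After k passes and 0 failures the posterior is Beta(1+k, 3), with mean (1+k)/(1+3+k).
Set (1+k)/(4+k) > 0.77 and solve: k > (0.77·4 − 1)/(1 − 0.77) = 9.043.
The smallest integer exceeding 9.043 is 10.

k = 10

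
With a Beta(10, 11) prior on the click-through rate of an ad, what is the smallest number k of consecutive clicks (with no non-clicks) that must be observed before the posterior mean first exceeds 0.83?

After k clicks and 0 non-clicks the posterior is Beta(10+k, 11), with mean (10+k)/(10+11+k).
Set (10+k)/(21+k) > 0.83 and solve: k > (0.83·21 − 10)/(1 − 0.83) = 43.706.
The smallest integer exceeding 43.706 is 44, and checking k=44: (54)/(65) = 0.8308 > 0.83.

k = 44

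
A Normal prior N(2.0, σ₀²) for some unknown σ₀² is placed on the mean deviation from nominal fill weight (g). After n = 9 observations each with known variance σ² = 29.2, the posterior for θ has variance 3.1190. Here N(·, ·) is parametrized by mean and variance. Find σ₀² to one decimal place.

σ₀² = 80.7

Posterior precision equals prior precision plus data precision: 1/σ_n² = 1/σ₀² + n/σ².
So 1/σ₀² = 1/3.1190 − 9/29.2 = 0.320616 − 0.308219 = 0.012397.
Hence σ₀² = 1/0.012397 ≈ 80.7.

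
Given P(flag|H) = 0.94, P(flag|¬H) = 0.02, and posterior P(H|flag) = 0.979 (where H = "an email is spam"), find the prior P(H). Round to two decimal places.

Bayes' rule in odds form gives O(H|E) = O(H)·[P(E|H)/P(E|¬H)], hence O(H) = O(H|E)/LR.
Posterior odds = 0.979/(1−0.979) = 46.6190. LR = 0.94/0.02 = 47.0000.
Prior odds = 46.6190/47.0000 = 0.9919, so P(H) = 0.9919/(1+0.9919) ≈ 0.50.

P(H) = 0.50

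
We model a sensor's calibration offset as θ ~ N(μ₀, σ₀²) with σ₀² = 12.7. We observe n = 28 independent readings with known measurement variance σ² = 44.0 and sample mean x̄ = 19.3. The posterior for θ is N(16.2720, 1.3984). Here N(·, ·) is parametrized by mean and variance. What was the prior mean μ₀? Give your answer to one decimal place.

μ₀ = -8.2

With known observation variance, the Normal–Normal posterior has precision τ_n = τ₀ + n/σ² and mean μ_n = (τ₀μ₀ + (n/σ²)x̄)/τ_n.
Here τ₀ = 1/12.7 = 0.078740 and τ_data = 28/44.0 = 0.636364, so τ_n = 0.715104.
Rearranging for μ₀: μ₀ = (μ_n·τ_n − τ_data·x̄)/τ₀ = (16.2720·0.715104 − 0.636364·19.3) / 0.078740 = -0.645653/0.078740 ≈ -8.2.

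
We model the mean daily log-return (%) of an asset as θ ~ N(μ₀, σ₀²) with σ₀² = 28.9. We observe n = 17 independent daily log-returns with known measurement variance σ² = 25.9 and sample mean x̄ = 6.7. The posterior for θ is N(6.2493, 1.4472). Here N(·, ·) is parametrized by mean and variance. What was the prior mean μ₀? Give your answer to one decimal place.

μ₀ = -2.3

With known observation variance, the Normal–Normal posterior has precision τ_n = τ₀ + n/σ² and mean μ_n = (τ₀μ₀ + (n/σ²)x̄)/τ_n.
Here τ₀ = 1/28.9 = 0.034602 and τ_data = 17/25.9 = 0.656371, so τ_n = 0.690973.
Rearranging for μ₀: μ₀ = (μ_n·τ_n − τ_data·x̄)/τ₀ = (6.2493·0.690973 − 0.656371·6.7) / 0.034602 = -0.079588/0.034602 ≈ -2.3.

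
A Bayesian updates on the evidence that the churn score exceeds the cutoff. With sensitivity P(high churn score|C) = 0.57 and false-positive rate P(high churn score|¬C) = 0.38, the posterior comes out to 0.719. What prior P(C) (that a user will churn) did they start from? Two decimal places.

P(C) = 0.63

In odds form, posterior odds = prior odds × likelihood ratio, so prior odds = posterior odds ÷ LR.
Posterior odds = 0.719/(1−0.719) = 2.5587. LR = 0.57/0.38 = 1.5000.
Prior odds = 2.5587/1.5000 = 1.7058, so P(C) = 1.7058/(1+1.7058) ≈ 0.63.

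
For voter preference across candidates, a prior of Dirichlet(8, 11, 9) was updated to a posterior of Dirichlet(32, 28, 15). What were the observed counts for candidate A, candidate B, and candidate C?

counts (24, 17, 6)

For a Dirichlet(α) prior with multinomial counts c, the posterior is Dirichlet(α + c) componentwise.
Counts are posterior − prior componentwise: 32−8=24, 28−11=17, 15−9=6.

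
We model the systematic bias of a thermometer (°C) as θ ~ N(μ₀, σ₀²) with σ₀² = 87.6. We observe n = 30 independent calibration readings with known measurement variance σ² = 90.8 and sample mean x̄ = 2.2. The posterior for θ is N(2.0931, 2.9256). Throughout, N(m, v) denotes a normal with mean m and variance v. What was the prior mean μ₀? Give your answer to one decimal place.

With known observation variance, the Normal–Normal posterior has precision τ_n = τ₀ + n/σ² and mean μ_n = (τ₀μ₀ + (n/σ²)x̄)/τ_n.
Here τ₀ = 1/87.6 = 0.011416 and τ_data = 30/90.8 = 0.330396, so τ_n = 0.341812.
Rearranging for μ₀: μ₀ = (μ_n·τ_n − τ_data·x̄)/τ₀ = (2.0931·0.341812 − 0.330396·2.2) / 0.011416 = -0.011425/0.011416 ≈ -1.0.

μ₀ = -1.0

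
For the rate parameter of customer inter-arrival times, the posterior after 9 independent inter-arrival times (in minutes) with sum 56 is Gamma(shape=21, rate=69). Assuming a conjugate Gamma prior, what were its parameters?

Gamma(shape=12, rate=13)

Gamma–exponential conjugacy: posterior shape = α + n, posterior rate = β + Σtᵢ.
So α = 21 − 9 = 12 and β = 69 − 56 = 13.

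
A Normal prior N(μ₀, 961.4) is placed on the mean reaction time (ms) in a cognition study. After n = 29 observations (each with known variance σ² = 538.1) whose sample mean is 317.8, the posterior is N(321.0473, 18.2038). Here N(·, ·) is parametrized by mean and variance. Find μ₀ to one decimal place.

The posterior mean is a precision-weighted average: μ_n = (τ₀μ₀ + τ_data·x̄)/(τ₀+τ_data), with τ₀=1/σ₀² and τ_data=n/σ².
Here τ₀ = 1/961.4 = 0.001040 and τ_data = 29/538.1 = 0.053893, so τ_n = 0.054933.
Rearranging for μ₀: μ₀ = (μ_n·τ_n − τ_data·x̄)/τ₀ = (321.0473·0.054933 − 0.053893·317.8) / 0.001040 = 0.508896/0.001040 ≈ 489.3.

μ₀ = 489.3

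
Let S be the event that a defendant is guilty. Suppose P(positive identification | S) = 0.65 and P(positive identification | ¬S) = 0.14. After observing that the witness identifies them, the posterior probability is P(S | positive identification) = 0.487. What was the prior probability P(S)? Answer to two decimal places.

P(S) = 0.17

Bayes' rule in odds form gives O(S|E) = O(S)·[P(E|S)/P(E|¬S)], hence O(S) = O(S|E)/LR.
Posterior odds = 0.487/(1−0.487) = 0.9493. LR = 0.65/0.14 = 4.6429.
Prior odds = 0.9493/4.6429 = 0.2045, so P(S) = 0.2045/(1+0.2045) ≈ 0.17.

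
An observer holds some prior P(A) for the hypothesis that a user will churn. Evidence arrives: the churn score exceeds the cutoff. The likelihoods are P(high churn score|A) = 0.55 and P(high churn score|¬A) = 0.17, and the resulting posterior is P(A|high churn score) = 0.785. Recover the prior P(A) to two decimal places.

In odds form, posterior odds = prior odds × likelihood ratio, so prior odds = posterior odds ÷ LR.
Posterior odds = 0.785/(1−0.785) = 3.6512. LR = 0.55/0.17 = 3.2353.
Prior odds = 3.6512/3.2353 = 1.1286, so P(A) = 1.1286/(1+1.1286) ≈ 0.53.

P(A) = 0.53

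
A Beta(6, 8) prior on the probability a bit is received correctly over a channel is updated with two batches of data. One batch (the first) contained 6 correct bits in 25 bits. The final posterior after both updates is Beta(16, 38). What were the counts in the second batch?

4 correct bits and 11 errors

Sequential conjugate updates are equivalent to a single update on the pooled data, so total successes = posterior α − prior α and total failures = posterior β − prior β.
Total across both batches: 16−6=10 correct bits, 38−8=30 errors.
Subtract the first batch: 10−6=4 correct bits and 30−19=11 errors.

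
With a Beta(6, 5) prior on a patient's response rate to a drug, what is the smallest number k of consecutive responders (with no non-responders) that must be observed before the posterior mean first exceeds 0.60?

k = 2

After k responders and 0 non-responders the posterior is Beta(6+k, 5), with mean (6+k)/(6+5+k).
Set (6+k)/(11+k) > 0.60 and solve: k > (0.60·11 − 6)/(1 − 0.60) = 1.500.
The smallest integer exceeding 1.500 is 2, and checking k=2: (8)/(13) = 0.6154 > 0.60.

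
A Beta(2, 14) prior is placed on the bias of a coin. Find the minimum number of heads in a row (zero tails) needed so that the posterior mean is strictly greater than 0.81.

After k heads and 0 tails the posterior is Beta(2+k, 14), with mean (2+k)/(2+14+k).
Set (2+k)/(16+k) > 0.81 and solve: k > (0.81·16 − 2)/(1 − 0.81) = 57.684.
The smallest integer exceeding 57.684 is 58, and checking k=58: (60)/(74) = 0.8108 > 0.81.

k = 58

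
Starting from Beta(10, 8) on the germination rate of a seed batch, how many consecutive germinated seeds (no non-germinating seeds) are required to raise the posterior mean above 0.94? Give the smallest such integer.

After k germinated seeds and 0 non-germinating seeds the posterior is Beta(10+k, 8), with mean (10+k)/(10+8+k).
Set (10+k)/(18+k) > 0.94 and solve: k > (0.94·18 − 10)/(1 − 0.94) = 115.333.
The smallest integer exceeding 115.333 is 116.

k = 116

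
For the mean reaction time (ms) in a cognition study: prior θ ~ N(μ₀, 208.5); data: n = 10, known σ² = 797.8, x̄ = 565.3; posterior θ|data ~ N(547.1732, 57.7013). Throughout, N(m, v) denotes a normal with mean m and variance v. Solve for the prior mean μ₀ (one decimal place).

μ₀ = 499.8

The posterior mean is a precision-weighted average: μ_n = (τ₀μ₀ + τ_data·x̄)/(τ₀+τ_data), with τ₀=1/σ₀² and τ_data=n/σ².
Here τ₀ = 1/208.5 = 0.004796 and τ_data = 10/797.8 = 0.012534, so τ_n = 0.017330.
Rearranging for μ₀: μ₀ = (μ_n·τ_n − τ_data·x̄)/τ₀ = (547.1732·0.017330 − 0.012534·565.3) / 0.004796 = 2.397041/0.004796 ≈ 499.8.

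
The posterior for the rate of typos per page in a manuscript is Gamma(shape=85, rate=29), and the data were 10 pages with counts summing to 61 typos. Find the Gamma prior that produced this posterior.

Gamma(shape=24, rate=19)

A Gamma(α, β) prior (rate parametrization) on a Poisson rate with n observations summing to S gives posterior Gamma(α+S, β+n).
So α = 85 − 61 = 24 and β = 29 − 10 = 19.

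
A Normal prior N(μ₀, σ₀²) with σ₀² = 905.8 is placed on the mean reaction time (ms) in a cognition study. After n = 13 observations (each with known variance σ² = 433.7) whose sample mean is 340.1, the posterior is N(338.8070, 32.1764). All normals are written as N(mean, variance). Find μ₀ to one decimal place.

μ₀ = 303.7

The posterior mean is a precision-weighted average: μ_n = (τ₀μ₀ + τ_data·x̄)/(τ₀+τ_data), with τ₀=1/σ₀² and τ_data=n/σ².
Here τ₀ = 1/905.8 = 0.001104 and τ_data = 13/433.7 = 0.029975, so τ_n = 0.031079.
Rearranging for μ₀: μ₀ = (μ_n·τ_n − τ_data·x̄)/τ₀ = (338.8070·0.031079 − 0.029975·340.1) / 0.001104 = 0.335285/0.001104 ≈ 303.7.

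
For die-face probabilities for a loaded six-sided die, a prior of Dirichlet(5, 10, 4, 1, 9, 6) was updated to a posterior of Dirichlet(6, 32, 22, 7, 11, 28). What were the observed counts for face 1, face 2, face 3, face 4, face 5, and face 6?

counts (1, 22, 18, 6, 2, 22)

For a Dirichlet(α) prior with multinomial counts c, the posterior is Dirichlet(α + c) componentwise.
Counts are posterior − prior componentwise: 6−5=1, 32−10=22, 22−4=18, 7−1=6, 11−9=2, 28−6=22.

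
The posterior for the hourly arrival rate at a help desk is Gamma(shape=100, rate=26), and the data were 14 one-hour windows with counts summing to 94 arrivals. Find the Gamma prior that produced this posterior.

Gamma(shape=6, rate=12)

Gamma–Poisson conjugacy: posterior shape = α + Σxᵢ, posterior rate = β + n.
So α = 100 − 94 = 6 and β = 26 − 14 = 12.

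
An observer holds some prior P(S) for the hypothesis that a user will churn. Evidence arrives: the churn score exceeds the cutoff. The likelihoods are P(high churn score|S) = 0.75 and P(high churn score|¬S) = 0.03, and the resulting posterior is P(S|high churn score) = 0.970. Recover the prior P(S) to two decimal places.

P(S) = 0.56

Bayes' rule in odds form gives O(S|E) = O(S)·[P(E|S)/P(E|¬S)], hence O(S) = O(S|E)/LR.
Posterior odds = 0.970/(1−0.970) = 32.3333. LR = 0.75/0.03 = 25.0000.
Prior odds = 32.3333/25.0000 = 1.2933, so P(S) = 1.2933/(1+1.2933) ≈ 0.56.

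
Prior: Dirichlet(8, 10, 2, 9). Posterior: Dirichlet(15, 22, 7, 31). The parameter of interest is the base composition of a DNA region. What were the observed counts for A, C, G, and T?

counts (7, 12, 5, 22)

For a Dirichlet(α) prior with multinomial counts c, the posterior is Dirichlet(α + c) componentwise.
Counts are posterior − prior componentwise: 15−8=7, 22−10=12, 7−2=5, 31−9=22.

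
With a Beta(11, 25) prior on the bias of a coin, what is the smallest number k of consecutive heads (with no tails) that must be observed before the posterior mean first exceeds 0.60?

k = 27

After k heads and 0 tails the posterior is Beta(11+k, 25), with mean (11+k)/(11+25+k).
Set (11+k)/(36+k) > 0.60 and solve: k > (0.60·36 − 11)/(1 − 0.60) = 26.500.
The smallest integer exceeding 26.500 is 27.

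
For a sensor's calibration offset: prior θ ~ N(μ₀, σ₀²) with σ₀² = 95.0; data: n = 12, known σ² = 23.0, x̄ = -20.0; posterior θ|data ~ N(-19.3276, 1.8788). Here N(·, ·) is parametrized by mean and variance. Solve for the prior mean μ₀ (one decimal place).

μ₀ = 14.0

With known observation variance, the Normal–Normal posterior has precision τ_n = τ₀ + n/σ² and mean μ_n = (τ₀μ₀ + (n/σ²)x̄)/τ_n.
Here τ₀ = 1/95.0 = 0.010526 and τ_data = 12/23.0 = 0.521739, so τ_n = 0.532265.
Rearranging for μ₀: μ₀ = (μ_n·τ_n − τ_data·x̄)/τ₀ = (-19.3276·0.532265 − 0.521739·-20.0) / 0.010526 = 0.147375/0.010526 ≈ 14.0.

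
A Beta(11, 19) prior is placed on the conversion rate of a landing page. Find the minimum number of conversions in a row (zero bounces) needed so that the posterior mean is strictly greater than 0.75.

k = 47

After k conversions and 0 bounces the posterior is Beta(11+k, 19), with mean (11+k)/(11+19+k).
Set (11+k)/(30+k) > 0.75 and solve: k > (0.75·30 − 11)/(1 − 0.75) = 46.000.
The smallest integer exceeding 46.000 is 47, and checking k=47: (58)/(77) = 0.7532 > 0.75.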